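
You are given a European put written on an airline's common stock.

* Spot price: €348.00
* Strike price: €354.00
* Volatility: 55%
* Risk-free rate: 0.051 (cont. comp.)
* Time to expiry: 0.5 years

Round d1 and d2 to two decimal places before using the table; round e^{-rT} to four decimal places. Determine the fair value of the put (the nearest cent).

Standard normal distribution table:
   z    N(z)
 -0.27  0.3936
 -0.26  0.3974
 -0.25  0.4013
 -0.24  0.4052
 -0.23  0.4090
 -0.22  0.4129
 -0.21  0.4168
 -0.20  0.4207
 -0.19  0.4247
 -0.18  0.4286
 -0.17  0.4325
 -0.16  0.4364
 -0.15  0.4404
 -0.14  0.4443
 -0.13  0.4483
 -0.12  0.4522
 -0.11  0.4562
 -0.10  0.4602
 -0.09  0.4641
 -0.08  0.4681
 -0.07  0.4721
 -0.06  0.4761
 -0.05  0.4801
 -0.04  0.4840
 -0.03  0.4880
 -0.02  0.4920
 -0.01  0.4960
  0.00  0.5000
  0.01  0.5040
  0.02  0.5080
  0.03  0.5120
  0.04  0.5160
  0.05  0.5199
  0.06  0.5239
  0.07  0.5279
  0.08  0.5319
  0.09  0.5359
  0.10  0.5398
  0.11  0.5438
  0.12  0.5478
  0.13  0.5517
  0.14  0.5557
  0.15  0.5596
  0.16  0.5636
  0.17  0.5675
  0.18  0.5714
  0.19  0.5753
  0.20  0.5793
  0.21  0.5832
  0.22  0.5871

€52.14

σ√T = 0.55 × 0.7071 = 0.3889
d₁ = [ln(348/354) + (0.051 + ½·0.55²)·0.5] / (σ√T) = (-0.0171 + 0.1011) / 0.3889 = 0.2161 → 0.22
d₂ = 0.2161 − 0.3889 = -0.1728 → -0.17
e^(−rT) = e^(−0.051·0.5) = 0.9748
N(−d₂) = N(0.17) = 0.5675;  N(−d₁) = N(-0.22) = 0.4129
P = 354·0.9748·0.5675 − 348·0.4129 = 195.8324 − 143.6892 = 52.1432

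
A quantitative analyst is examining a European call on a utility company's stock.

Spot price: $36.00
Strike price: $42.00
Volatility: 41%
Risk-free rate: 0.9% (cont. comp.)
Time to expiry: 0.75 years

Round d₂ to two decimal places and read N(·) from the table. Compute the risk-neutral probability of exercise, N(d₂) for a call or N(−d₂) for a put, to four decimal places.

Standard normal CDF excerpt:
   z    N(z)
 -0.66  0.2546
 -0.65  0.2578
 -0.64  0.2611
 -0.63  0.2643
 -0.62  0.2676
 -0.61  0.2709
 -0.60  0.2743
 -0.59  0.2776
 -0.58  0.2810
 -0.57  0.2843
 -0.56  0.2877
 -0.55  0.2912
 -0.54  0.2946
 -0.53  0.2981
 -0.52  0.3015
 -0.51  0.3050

σ√T = 0.41·√0.75 = 0.3551
d₁ = [ln(36/42) + (0.009 + ½·0.41²)·0.75] / (σ√T) = (-0.1542 + 0.0698) / 0.3551 = -0.2376 which rounds to -0.24
d₂ = -0.2376 − 0.3551 = -0.5927 which rounds to -0.59
Risk-neutral Pr[S_T > K] = N(d₂) = N(-0.59) = 0.2776

0.2776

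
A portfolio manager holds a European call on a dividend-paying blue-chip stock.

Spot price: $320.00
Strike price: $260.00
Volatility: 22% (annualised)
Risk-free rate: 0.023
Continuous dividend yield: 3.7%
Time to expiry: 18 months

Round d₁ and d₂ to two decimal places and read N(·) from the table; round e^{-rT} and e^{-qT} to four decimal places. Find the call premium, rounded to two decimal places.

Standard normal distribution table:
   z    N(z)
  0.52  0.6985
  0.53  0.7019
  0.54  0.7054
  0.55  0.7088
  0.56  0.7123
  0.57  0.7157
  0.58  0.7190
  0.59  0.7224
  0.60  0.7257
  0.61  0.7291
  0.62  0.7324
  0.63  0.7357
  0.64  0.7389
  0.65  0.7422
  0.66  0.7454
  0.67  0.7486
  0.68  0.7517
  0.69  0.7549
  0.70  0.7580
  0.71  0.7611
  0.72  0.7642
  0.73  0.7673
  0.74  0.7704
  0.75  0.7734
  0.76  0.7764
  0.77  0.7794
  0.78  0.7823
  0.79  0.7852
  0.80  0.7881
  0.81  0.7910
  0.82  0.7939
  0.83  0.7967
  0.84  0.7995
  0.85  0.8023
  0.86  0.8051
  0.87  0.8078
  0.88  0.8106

σ√T = 0.22·√1.5 = 0.2694
d₁ = [ln(320/260) + (0.023 − 0.037 + 0.22²/2)·1.5] / 0.2694 = [0.2076 + 0.0153] / 0.2694 = 0.8274 which rounds to 0.83
d₂ = d₁ − σ√T = 0.8274 − 0.2694 = 0.5580 which rounds to 0.56
exp(−qT) = exp(−0.037·1.5) = 0.9460;  exp(−rT) = exp(−0.023·1.5) = 0.9661
N(d₁) = N(0.83) = 0.7967;  N(d₂) = N(0.56) = 0.7123
C = 320·0.9460·0.7967 − 260·0.9661·0.7123 = 241.1770 − 178.9198 = 62.2572

$62.26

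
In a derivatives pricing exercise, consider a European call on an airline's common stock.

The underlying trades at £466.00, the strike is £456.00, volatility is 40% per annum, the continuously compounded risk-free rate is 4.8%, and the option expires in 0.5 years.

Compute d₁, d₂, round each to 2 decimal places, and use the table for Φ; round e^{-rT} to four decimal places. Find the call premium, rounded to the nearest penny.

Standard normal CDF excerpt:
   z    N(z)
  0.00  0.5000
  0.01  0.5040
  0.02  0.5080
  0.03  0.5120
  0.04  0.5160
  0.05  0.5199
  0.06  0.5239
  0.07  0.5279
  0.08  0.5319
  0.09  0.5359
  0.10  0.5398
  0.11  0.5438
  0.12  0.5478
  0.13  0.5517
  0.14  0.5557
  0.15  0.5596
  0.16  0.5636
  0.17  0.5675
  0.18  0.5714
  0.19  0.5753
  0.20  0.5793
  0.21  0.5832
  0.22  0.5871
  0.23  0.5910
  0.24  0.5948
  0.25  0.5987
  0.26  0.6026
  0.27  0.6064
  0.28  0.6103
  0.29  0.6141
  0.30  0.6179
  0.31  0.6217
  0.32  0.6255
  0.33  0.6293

σ√T = 0.4·√0.5 = 0.2828
ln(S/K) + (r + σ²/2)T = ln(466/456) + (0.048 + 0.4²/2)·0.5 = 0.0217 + 0.0640 = 0.0857
d₁ = 0.0857 / 0.2828 = 0.3030 which rounds to 0.30
d₂ = d₁ − σ√T = 0.3030 − 0.2828 = 0.0201 which rounds to 0.02
exp(−rT) = exp(−0.048·0.5) = 0.9763
N(d₁) = N(0.30) = 0.6179;  N(d₂) = N(0.02) = 0.5080
C = 466·0.6179 − 456·0.9763·0.5080 = 287.9414 − 226.1579 = 61.7835

£61.78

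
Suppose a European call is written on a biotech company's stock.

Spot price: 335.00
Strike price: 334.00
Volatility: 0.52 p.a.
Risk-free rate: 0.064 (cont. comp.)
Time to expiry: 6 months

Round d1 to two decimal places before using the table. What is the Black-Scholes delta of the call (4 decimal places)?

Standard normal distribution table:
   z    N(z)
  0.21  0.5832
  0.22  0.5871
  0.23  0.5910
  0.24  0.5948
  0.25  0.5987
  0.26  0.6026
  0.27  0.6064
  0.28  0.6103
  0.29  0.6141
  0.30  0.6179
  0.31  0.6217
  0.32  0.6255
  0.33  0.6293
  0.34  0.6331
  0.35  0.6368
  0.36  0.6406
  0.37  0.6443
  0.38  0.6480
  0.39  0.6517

σ√T = 0.52·√0.5 = 0.3677
ln(S/K) + (r + σ²/2)T = ln(335/334) + (0.064 + 0.52²/2)·0.5 = 0.0030 + 0.0996 = 0.1026
d₁ = 0.1026 / 0.3677 = 0.2790 which rounds to 0.28
N(d₁) = N(0.28) = 0.6103
Δ_call = N(d₁) = 0.6103

0.6103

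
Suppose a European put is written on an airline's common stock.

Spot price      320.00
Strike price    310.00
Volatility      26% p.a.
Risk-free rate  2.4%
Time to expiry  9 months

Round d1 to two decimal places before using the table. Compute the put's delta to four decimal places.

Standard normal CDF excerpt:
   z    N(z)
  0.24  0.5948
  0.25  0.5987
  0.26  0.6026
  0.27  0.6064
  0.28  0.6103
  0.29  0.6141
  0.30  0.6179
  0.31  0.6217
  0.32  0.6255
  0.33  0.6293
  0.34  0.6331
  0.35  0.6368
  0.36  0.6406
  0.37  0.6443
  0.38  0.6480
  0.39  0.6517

-0.3707

σ√T = 0.26·√0.75 = 0.2252
d₁ = [ln(320/310) + (0.024 + ½·0.26²)·0.75] / (σ√T) = (0.0317 + 0.0433) / 0.2252 = 0.3335 ⇒ 0.33
N(d₁) = N(0.33) = 0.6293
Δ_put = N(d₁) − 1 = 0.6293 − 1 = -0.3707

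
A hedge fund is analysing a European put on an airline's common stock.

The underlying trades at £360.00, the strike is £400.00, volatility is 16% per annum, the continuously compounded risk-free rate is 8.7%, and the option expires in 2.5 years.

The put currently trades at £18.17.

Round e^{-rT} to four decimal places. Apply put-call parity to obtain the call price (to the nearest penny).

e^(−rT) = e^(−0.087·2.5) = 0.8045
Put-call parity: C − P = S − K·e^(−rT) = 360 − 400·0.8045 = 360 − 321.8000 = 38.2000
C = P + (C − P) = 18.17 + (38.2000) = 56.3700

£56.37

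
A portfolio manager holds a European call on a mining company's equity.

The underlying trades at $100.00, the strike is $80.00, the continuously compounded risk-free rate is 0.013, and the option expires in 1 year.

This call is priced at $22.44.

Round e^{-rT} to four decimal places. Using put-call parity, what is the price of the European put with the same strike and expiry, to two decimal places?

$1.41

exp(−rT) = exp(−0.013·1) = 0.9871
Put-call parity: C − P = S − K·e^(−rT) = 100 − 80·0.9871 = 100 − 78.9680 = 21.0320
P = C − (C − P) = 22.44 − (21.0320) = 1.4080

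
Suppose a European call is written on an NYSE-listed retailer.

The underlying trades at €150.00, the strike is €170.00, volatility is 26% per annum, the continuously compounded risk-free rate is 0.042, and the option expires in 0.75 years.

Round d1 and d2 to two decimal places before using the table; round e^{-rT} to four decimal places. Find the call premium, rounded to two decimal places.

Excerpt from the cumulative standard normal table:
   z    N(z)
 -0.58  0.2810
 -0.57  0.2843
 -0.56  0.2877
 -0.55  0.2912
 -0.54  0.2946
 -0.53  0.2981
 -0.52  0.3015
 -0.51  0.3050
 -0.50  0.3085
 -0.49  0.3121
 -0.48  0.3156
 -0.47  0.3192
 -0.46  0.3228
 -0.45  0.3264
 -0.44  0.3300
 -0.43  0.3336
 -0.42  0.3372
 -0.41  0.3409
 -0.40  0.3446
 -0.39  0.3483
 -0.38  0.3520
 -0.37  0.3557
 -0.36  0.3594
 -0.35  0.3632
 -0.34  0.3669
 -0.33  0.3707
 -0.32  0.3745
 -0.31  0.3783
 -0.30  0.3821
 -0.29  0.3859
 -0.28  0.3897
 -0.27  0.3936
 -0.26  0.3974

T = 0.75;  σ√T = 0.2252
d₁ = [ln(150/170) + (0.042 + 0.26²/2)·0.75] / 0.2252 = [-0.1252 + 0.0569] / 0.2252 = -0.3034 ⇒ -0.30
d₂ = d₁ − σ√T = -0.3034 − 0.2252 = -0.5286 ⇒ -0.53
exp(−rT) = exp(−0.042·0.75) = 0.9690
N(d₁) = N(-0.30) = 0.3821;  N(d₂) = N(-0.53) = 0.2981
C = 150·0.3821 − 170·0.9690·0.2981 = 57.3150 − 49.1060 = 8.2090

€8.21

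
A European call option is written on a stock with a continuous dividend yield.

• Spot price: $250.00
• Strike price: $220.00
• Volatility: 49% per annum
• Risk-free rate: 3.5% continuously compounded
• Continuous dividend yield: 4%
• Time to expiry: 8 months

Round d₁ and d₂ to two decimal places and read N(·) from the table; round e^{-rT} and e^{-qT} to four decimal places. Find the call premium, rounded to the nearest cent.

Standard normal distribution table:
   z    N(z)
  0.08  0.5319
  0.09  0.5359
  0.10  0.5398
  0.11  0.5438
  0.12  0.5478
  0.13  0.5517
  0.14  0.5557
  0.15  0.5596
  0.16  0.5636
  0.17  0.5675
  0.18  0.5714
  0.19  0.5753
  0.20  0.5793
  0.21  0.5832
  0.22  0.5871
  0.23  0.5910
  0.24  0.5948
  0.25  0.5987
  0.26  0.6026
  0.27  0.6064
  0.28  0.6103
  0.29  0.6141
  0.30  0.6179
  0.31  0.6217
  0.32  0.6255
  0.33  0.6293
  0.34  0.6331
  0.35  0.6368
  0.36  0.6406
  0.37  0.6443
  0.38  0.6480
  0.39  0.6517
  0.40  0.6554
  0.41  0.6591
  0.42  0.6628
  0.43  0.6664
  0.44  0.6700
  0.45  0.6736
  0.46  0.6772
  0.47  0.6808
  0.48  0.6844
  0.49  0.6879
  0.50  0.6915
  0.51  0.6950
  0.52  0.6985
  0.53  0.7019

$52.31

T = 0.6667;  σ√T = 0.4001
d₁ = [ln(250/220) + (0.035 − 0.04 + 0.49²/2)·0.6667] / 0.4001 = [0.1278 + 0.0767] / 0.4001 = 0.5112 → 0.51
d₂ = d₁ − σ√T = 0.5112 − 0.4001 = 0.1111 → 0.11
e^(−qT) = e^(−0.04·0.6667) = 0.9737;  e^(−rT) = e^(−0.035·0.6667) = 0.9769
N(d₁) = N(0.51) = 0.6950;  N(d₂) = N(0.11) = 0.5438
C = 250·0.9737·0.6950 − 220·0.9769·0.5438 = 169.1804 − 116.8724 = 52.3080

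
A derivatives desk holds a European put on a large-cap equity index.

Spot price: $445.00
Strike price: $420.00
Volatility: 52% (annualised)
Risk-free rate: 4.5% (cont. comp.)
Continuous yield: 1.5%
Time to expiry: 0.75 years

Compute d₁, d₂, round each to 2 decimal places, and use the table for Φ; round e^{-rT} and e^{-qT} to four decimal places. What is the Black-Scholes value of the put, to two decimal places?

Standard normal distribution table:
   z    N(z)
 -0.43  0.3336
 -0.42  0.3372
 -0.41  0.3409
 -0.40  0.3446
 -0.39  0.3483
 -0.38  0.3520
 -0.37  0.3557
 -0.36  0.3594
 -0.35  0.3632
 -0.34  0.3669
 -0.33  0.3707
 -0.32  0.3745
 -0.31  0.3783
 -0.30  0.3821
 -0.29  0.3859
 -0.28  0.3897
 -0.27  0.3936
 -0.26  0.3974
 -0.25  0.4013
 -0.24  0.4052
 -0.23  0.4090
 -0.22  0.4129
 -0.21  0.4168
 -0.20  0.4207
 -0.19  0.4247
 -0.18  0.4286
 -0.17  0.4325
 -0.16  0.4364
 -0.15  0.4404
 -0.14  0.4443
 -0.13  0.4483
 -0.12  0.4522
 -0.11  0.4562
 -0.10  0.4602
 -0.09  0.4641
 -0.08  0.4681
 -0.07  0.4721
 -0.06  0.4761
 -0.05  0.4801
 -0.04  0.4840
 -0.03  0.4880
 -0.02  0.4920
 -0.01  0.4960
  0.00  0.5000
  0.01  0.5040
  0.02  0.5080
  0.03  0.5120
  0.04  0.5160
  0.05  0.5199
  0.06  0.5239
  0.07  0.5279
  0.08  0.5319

$59.48

T = 0.75;  σ√T = 0.4503
ln(S/K) + (r − q + σ²/2)T = ln(445/420) + (0.045 − 0.015 + 0.52²/2)·0.75 = 0.0578 + 0.1239 = 0.1817
d₁ = 0.1817 / 0.4503 = 0.4035 which rounds to 0.40
d₂ = d₁ − σ√T = 0.4035 − 0.4503 = -0.0468 which rounds to -0.05
e^(−qT) = e^(−0.015·0.75) = 0.9888;  e^(−rT) = e^(−0.045·0.75) = 0.9668
P = 420·0.9668·N(0.05) − 445·0.9888·N(-0.40) = 420·0.9668·0.5199 − 445·0.9888·0.3446 = 211.1085 − 151.6295 = 59.4790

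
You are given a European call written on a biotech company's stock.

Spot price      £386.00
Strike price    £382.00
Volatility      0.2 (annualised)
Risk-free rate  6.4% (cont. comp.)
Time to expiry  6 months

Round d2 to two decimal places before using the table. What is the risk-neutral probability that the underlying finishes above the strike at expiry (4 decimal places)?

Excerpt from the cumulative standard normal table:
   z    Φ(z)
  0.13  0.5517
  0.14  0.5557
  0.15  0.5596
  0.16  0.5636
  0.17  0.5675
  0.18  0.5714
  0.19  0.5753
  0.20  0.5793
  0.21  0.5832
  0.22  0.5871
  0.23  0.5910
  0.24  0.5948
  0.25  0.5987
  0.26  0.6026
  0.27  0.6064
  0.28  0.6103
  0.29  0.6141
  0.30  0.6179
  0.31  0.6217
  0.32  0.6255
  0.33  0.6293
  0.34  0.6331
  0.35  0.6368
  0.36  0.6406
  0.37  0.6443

0.5910

σ√T = 0.2 × 0.7071 = 0.1414
d₁ = [ln(386/382) + (0.064 + 0.2²/2)·0.5] / 0.1414 = [0.0104 + 0.0420] / 0.1414 = 0.3706 ≈ 0.37
d₂ = d₁ − σ√T = 0.3706 − 0.1414 = 0.2292 ≈ 0.23
Risk-neutral Pr[S_T > K] = N(d₂) = N(0.23) = 0.5910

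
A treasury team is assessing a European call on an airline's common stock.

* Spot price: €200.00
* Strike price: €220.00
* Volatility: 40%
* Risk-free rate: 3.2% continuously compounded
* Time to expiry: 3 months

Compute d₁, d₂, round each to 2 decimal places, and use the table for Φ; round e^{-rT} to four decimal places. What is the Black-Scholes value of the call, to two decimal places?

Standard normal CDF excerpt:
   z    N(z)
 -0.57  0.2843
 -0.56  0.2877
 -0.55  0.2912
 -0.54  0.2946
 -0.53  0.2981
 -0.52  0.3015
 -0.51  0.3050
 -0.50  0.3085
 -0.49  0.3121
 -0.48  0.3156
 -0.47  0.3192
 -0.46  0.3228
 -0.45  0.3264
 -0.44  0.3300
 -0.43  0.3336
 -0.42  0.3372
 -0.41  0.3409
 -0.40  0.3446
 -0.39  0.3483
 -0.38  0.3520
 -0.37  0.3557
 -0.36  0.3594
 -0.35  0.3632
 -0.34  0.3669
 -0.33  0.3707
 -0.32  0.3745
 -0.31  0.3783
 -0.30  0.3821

T = 0.25;  σ√T = 0.2000
ln(S/K) + (r + σ²/2)T = ln(200/220) + (0.032 + 0.4²/2)·0.25 = -0.0953 + 0.0280 = -0.0673
d₁ = -0.0673 / 0.2000 = -0.3366 ≈ -0.34
d₂ = d₁ − σ√T = -0.3366 − 0.2000 = -0.5366 ≈ -0.54
exp(−rT) = exp(−0.032·0.25) = 0.9920
N(d₁) = N(-0.34) = 0.3669;  N(d₂) = N(-0.54) = 0.2946
C = 200·0.3669 − 220·0.9920·0.2946 = 73.3800 − 64.2935 = 9.0865

€9.09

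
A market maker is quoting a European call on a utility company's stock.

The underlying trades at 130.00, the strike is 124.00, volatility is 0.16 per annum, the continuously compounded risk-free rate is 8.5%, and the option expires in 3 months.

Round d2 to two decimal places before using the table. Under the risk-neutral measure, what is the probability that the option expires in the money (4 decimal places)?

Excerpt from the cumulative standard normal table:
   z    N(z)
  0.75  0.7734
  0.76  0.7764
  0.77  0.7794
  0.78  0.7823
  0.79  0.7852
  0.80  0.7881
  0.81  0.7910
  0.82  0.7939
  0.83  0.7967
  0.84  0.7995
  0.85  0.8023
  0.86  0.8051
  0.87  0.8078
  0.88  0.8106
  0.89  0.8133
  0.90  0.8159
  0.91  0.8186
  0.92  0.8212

σ√T = 0.16·√0.25 = 0.0800
d₁ = [ln(130/124) + (0.085 + 0.16²/2)·0.25] / 0.0800 = [0.0473 + 0.0245] / 0.0800 = 0.8963 ≈ 0.90
d₂ = d₁ − σ√T = 0.8963 − 0.0800 = 0.8163 ≈ 0.82
Risk-neutral Pr[S_T > K] = N(d₂) = N(0.82) = 0.7939

0.7939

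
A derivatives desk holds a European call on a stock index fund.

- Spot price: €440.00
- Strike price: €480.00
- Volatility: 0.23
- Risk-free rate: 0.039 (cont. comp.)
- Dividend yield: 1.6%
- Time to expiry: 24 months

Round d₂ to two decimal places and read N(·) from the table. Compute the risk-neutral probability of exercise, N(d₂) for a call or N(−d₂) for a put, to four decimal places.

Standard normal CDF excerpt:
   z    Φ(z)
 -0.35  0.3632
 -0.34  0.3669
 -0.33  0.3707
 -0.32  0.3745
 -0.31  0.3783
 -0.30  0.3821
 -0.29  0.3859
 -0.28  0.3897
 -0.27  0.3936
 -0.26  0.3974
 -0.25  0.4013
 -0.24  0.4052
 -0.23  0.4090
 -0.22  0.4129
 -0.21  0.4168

σ√T = 0.23 × 1.4142 = 0.3253
d₁ = [ln(440/480) + (0.039 − 0.016 + 0.23²/2)·2] / 0.3253 = [-0.0870 + 0.0989] / 0.3253 = 0.0366 ⇒ 0.04
d₂ = d₁ − σ√T = 0.0366 − 0.3253 = -0.2887 ⇒ -0.29
Risk-neutral Pr[S_T > K] = N(d₂) = N(-0.29) = 0.3859

0.3859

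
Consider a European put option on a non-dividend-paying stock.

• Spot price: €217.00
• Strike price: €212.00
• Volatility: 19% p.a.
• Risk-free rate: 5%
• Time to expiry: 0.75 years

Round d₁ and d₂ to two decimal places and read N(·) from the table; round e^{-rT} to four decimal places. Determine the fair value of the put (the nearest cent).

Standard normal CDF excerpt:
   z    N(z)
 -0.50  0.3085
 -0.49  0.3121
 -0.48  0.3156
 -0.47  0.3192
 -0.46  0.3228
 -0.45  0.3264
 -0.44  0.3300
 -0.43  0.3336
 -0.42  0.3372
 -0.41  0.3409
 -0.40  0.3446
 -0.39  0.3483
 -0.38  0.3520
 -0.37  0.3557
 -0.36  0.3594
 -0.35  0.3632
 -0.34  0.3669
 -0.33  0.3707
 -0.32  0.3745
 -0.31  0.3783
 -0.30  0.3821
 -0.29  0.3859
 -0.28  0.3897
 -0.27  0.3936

σ√T = 0.19·√0.75 = 0.1645
ln(S/K) + (r + σ²/2)T = ln(217/212) + (0.05 + 0.19²/2)·0.75 = 0.0233 + 0.0510 = 0.0743
d₁ = 0.0743 / 0.1645 = 0.4518 which rounds to 0.45
d₂ = d₁ − σ√T = 0.4518 − 0.1645 = 0.2873 which rounds to 0.29
exp(−rT) = exp(−0.05·0.75) = 0.9632
P = 212·0.9632·N(-0.29) − 217·N(-0.45) = 212·0.9632·0.3859 − 217·0.3264 = 78.8002 − 70.8288 = 7.9714

€7.97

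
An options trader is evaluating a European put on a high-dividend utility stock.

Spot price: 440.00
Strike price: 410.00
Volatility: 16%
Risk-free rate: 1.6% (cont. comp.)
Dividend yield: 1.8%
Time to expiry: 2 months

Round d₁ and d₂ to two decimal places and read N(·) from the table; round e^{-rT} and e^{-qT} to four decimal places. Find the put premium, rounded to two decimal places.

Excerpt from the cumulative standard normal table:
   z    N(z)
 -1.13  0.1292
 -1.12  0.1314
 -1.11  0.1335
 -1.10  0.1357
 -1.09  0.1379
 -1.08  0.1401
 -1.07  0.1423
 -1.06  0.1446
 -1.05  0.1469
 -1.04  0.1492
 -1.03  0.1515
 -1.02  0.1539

σ√T = 0.16·√0.1667 = 0.0653
d₁ = [ln(440/410) + (0.016 − 0.018 + 0.16²/2)·0.1667] / 0.0653 = [0.0706 + 0.0018] / 0.0653 = 1.1087 which rounds to 1.11
d₂ = d₁ − σ√T = 1.1087 − 0.0653 = 1.0433 which rounds to 1.04
e^(−qT) = e^(−0.018·0.1667) = 0.9970;  e^(−rT) = e^(−0.016·0.1667) = 0.9973
P = 410·0.9973·N(-1.04) − 440·0.9970·N(-1.11) = 410·0.9973·0.1492 − 440·0.9970·0.1335 = 61.0068 − 58.5638 = 2.4431

2.44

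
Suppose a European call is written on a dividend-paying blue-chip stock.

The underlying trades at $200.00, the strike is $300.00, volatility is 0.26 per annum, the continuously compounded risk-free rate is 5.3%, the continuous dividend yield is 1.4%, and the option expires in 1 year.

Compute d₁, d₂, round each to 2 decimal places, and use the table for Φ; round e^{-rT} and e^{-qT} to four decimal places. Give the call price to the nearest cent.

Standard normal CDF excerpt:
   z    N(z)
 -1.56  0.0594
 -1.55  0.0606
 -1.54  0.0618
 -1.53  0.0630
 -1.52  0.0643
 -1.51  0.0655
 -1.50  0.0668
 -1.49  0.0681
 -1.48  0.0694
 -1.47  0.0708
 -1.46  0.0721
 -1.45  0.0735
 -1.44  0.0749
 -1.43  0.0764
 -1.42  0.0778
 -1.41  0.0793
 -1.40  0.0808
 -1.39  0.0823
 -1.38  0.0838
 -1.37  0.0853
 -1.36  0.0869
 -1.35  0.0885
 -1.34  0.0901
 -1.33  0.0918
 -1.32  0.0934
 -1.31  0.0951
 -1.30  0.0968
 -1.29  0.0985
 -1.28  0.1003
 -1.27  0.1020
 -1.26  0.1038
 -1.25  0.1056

σ√T = 0.26·√1 = 0.2600
d₁ = [ln(200/300) + (0.053 − 0.014 + 0.26²/2)·1] / 0.2600 = [-0.4055 + 0.0728] / 0.2600 = -1.2795 ⇒ -1.28
d₂ = d₁ − σ√T = -1.2795 − 0.2600 = -1.5395 ⇒ -1.54
e^(−qT) = e^(−0.014·1) = 0.9861;  e^(−rT) = e^(−0.053·1) = 0.9484
N(d₁) = N(-1.28) = 0.1003;  N(d₂) = N(-1.54) = 0.0618
C = 200·0.9861·0.1003 − 300·0.9484·0.0618 = 19.7812 − 17.5833 = 2.1978

$2.20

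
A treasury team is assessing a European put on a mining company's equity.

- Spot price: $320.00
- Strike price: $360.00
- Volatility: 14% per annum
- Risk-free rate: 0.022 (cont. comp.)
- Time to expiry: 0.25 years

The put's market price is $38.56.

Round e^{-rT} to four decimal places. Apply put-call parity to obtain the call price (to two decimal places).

$0.54

exp(−rT) = exp(−0.022·0.25) = 0.9945
Put-call parity: C − P = S − K·e^(−rT) = 320 − 360·0.9945 = 320 − 358.0200 = -38.0200
C = P + (C − P) = 38.56 + (-38.0200) = 0.5400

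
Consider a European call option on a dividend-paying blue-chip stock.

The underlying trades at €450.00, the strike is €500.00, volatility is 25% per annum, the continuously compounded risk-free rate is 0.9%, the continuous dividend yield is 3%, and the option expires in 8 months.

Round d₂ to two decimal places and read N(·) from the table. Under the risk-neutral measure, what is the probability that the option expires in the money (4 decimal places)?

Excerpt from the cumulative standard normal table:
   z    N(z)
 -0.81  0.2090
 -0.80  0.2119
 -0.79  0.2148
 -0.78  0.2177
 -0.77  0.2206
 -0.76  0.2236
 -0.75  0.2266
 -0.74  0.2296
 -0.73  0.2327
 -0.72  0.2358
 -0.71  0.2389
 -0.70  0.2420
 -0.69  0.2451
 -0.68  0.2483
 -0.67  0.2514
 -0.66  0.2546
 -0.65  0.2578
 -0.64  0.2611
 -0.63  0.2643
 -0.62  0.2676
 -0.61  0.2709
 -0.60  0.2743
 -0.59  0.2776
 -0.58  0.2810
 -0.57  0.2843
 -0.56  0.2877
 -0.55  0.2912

0.2451

σ√T = 0.25 × 0.8165 = 0.2041
d₁ = [ln(450/500) + (0.009 − 0.03 + ½·0.25²)·0.6667] / (σ√T) = (-0.1054 + 0.0068) / 0.2041 = -0.4827 ≈ -0.48
d₂ = -0.4827 − 0.2041 = -0.6868 ≈ -0.69
Pr(exercise) under Q = N(d₂) = 0.2451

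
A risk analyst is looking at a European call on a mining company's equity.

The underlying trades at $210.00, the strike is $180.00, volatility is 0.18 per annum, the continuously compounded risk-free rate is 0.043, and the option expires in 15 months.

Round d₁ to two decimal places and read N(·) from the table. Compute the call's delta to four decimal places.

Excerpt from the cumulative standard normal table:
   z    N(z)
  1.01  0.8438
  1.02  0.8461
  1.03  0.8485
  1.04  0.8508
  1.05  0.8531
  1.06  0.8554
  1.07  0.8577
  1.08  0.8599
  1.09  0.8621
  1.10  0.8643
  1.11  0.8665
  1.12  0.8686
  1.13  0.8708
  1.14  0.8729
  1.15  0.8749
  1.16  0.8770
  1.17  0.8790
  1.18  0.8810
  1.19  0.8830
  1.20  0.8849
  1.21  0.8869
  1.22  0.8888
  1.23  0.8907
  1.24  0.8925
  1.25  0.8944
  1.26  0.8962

T = 1.25;  σ√T = 0.2012
d₁ = [ln(210/180) + (0.043 + 0.18²/2)·1.25] / 0.2012 = [0.1542 + 0.0740] / 0.2012 = 1.1337 ⇒ 1.13
N(d₁) = N(1.13) = 0.8708
Δ_call = N(d₁) = 0.8708

0.8708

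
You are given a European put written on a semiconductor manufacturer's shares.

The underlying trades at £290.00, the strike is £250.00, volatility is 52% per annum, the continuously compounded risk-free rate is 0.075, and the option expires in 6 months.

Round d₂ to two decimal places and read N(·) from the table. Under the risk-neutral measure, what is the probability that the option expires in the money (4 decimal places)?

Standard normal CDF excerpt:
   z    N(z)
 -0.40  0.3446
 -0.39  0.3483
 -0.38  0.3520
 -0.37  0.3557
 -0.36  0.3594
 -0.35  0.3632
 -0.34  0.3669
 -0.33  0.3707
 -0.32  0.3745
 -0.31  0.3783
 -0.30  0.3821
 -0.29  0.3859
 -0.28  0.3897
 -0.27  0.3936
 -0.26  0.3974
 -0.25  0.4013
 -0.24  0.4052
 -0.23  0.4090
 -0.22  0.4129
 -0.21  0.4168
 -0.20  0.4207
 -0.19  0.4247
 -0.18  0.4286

0.3745

σ√T = 0.52 × 0.7071 = 0.3677
d₁ = [ln(290/250) + (0.075 + ½·0.52²)·0.5] / (σ√T) = (0.1484 + 0.1051) / 0.3677 = 0.6895 → 0.69
d₂ = 0.6895 − 0.3677 = 0.3218 → 0.32
Risk-neutral Pr[S_T < K] = N(−d₂) = N(-0.32) = 0.3745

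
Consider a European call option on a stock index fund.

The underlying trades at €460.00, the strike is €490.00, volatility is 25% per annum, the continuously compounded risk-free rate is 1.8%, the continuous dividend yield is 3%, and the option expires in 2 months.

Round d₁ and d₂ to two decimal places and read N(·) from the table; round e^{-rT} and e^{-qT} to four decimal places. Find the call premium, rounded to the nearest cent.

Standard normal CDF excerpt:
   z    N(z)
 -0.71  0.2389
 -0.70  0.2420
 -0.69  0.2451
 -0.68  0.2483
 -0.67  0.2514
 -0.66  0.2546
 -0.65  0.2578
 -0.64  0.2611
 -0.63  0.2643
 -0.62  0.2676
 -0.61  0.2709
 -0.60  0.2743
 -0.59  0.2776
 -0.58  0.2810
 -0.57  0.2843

σ√T = 0.25 × 0.4082 = 0.1021
d₁ = [ln(460/490) + (0.018 − 0.03 + ½·0.25²)·0.1667] / (σ√T) = (-0.0632 + 0.0032) / 0.1021 = -0.5876 ≈ -0.59
d₂ = -0.5876 − 0.1021 = -0.6897 ≈ -0.69
e^(−qT) = e^(−0.03·0.1667) = 0.9950;  e^(−rT) = e^(−0.018·0.1667) = 0.9970
C = 460·0.9950·N(-0.59) − 490·0.9970·N(-0.69) = 460·0.9950·0.2776 − 490·0.9970·0.2451 = 127.0575 − 119.7387 = 7.3188

€7.32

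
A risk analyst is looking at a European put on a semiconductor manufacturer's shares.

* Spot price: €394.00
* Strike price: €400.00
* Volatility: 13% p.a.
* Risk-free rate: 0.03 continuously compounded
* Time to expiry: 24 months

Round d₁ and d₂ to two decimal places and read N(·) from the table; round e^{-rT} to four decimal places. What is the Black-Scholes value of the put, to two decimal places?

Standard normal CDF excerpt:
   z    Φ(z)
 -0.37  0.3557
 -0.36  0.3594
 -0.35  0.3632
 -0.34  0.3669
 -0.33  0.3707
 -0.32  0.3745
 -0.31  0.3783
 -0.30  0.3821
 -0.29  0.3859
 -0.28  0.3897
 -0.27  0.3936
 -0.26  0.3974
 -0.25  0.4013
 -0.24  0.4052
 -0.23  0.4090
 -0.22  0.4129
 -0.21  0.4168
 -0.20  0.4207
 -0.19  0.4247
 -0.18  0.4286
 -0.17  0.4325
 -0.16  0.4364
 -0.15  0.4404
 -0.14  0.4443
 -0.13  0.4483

€21.35

T = 2;  σ√T = 0.1838
d₁ = [ln(394/400) + (0.03 + ½·0.13²)·2] / (σ√T) = (-0.0151 + 0.0769) / 0.1838 = 0.3361 ≈ 0.34
d₂ = 0.3361 − 0.1838 = 0.1522 ≈ 0.15
exp(−rT) = exp(−0.03·2) = 0.9418
P = 400·0.9418·N(-0.15) − 394·N(-0.34) = 400·0.9418·0.4404 − 394·0.3669 = 165.9075 − 144.5586 = 21.3489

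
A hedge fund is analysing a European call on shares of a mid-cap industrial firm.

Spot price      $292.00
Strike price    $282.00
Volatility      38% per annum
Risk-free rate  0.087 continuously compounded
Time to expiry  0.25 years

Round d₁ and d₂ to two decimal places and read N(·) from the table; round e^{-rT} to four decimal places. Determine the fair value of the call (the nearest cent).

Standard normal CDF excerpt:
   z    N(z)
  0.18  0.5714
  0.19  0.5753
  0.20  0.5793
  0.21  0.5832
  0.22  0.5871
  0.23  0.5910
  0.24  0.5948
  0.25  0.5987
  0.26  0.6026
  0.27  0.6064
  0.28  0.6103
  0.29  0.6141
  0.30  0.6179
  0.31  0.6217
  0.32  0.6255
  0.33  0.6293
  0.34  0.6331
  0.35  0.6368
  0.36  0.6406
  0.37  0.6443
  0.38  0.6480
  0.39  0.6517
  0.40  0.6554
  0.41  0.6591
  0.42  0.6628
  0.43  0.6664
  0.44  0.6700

T = 0.25;  σ√T = 0.1900
ln(S/K) + (r + σ²/2)T = ln(292/282) + (0.087 + 0.38²/2)·0.25 = 0.0348 + 0.0398 = 0.0746
d₁ = 0.0746 / 0.1900 = 0.3929 → 0.39
d₂ = d₁ − σ√T = 0.3929 − 0.1900 = 0.2029 → 0.20
exp(−rT) = exp(−0.087·0.25) = 0.9785
N(d₁) = N(0.39) = 0.6517;  N(d₂) = N(0.20) = 0.5793
C = 292·0.6517 − 282·0.9785·0.5793 = 190.2964 − 159.8503 = 30.4461

$30.45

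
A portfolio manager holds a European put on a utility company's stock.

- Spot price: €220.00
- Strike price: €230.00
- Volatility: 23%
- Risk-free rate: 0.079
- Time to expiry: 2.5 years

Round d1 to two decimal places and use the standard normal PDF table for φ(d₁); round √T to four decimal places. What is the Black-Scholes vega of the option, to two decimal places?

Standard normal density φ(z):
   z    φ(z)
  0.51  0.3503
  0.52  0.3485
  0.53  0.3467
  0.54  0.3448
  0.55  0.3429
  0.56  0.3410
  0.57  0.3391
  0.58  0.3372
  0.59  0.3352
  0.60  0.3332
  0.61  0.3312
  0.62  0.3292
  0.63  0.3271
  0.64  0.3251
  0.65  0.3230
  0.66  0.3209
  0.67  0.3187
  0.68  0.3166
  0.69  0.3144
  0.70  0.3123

115.90

σ√T = 0.23 × 1.5811 = 0.3637
d₁ = [ln(220/230) + (0.079 + ½·0.23²)·2.5] / (σ√T) = (-0.0445 + 0.2636) / 0.3637 = 0.6027 → 0.60
√T = √2.5 = 1.5811
φ(d₁) = φ(0.60) = 0.3332
vega = S·φ(d₁)·√T = 220·0.3332·1.5811 = 115.9010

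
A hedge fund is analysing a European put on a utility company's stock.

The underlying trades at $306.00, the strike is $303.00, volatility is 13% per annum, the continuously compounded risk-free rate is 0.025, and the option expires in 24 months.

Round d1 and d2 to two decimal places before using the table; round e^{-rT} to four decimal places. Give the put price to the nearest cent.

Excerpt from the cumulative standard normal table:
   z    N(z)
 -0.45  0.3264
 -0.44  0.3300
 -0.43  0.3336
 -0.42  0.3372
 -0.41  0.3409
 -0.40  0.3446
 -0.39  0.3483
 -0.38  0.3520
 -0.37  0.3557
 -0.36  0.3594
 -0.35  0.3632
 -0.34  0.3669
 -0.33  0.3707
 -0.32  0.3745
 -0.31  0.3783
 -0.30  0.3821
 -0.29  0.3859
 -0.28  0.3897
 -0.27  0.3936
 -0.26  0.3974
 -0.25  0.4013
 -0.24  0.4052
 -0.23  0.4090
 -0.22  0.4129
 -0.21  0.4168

$14.70

σ√T = 0.13·√2 = 0.1838
d₁ = [ln(306/303) + (0.025 + 0.13²/2)·2] / 0.1838 = [0.0099 + 0.0669] / 0.1838 = 0.4175 which rounds to 0.42
d₂ = d₁ − σ√T = 0.4175 − 0.1838 = 0.2336 which rounds to 0.23
e^(−rT) = e^(−0.025·2) = 0.9512
P = 303·0.9512·N(-0.23) − 306·N(-0.42) = 303·0.9512·0.4090 − 306·0.3372 = 117.8794 − 103.1832 = 14.6962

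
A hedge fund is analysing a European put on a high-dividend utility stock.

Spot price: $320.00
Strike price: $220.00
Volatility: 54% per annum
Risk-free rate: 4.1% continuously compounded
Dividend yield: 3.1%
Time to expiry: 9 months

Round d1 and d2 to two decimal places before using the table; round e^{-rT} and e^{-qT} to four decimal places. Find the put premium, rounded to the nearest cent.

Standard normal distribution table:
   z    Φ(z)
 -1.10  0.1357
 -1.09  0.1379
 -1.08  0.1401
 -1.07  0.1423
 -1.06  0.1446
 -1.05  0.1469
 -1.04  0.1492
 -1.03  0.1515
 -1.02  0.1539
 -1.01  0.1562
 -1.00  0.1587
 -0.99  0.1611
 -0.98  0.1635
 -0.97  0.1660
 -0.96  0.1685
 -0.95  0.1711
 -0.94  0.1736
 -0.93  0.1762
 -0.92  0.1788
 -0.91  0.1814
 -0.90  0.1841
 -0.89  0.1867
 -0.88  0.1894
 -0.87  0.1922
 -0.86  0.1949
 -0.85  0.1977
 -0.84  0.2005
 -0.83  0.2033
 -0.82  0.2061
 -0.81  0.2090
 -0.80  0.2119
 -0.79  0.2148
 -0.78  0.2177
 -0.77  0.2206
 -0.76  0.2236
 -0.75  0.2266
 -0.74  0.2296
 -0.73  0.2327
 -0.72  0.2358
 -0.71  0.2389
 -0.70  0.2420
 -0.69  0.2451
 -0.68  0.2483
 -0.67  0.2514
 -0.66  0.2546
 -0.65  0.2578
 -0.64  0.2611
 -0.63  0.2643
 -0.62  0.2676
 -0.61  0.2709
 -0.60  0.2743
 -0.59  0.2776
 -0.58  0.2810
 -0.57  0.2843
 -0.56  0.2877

$14.02

T = 0.75;  σ√T = 0.4677
ln(S/K) + (r − q + σ²/2)T = ln(320/220) + (0.041 − 0.031 + 0.54²/2)·0.75 = 0.3747 + 0.1169 = 0.4915
d₁ = 0.4915 / 0.4677 = 1.0511 → 1.05
d₂ = d₁ − σ√T = 1.0511 − 0.4677 = 0.5834 → 0.58
e^(−qT) = e^(−0.031·0.75) = 0.9770;  e^(−rT) = e^(−0.041·0.75) = 0.9697
P = 220·0.9697·N(-0.58) − 320·0.9770·N(-1.05) = 220·0.9697·0.2810 − 320·0.9770·0.1469 = 59.9469 − 45.9268 = 14.0200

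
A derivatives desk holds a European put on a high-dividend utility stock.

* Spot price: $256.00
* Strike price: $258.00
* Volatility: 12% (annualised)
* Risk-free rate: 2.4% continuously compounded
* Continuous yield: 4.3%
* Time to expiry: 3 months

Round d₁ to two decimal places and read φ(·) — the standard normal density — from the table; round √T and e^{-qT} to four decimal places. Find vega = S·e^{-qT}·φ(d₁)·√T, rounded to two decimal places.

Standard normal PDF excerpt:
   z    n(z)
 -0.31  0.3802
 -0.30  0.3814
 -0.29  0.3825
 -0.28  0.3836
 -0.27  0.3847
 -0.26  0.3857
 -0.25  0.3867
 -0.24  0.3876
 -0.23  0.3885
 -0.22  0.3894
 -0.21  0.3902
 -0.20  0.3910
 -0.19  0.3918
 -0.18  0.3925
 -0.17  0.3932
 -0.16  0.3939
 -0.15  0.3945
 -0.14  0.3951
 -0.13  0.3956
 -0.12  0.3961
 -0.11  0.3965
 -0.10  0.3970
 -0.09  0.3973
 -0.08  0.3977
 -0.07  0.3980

49.70

σ√T = 0.12 × 0.5000 = 0.0600
d₁ = [ln(256/258) + (0.024 − 0.043 + ½·0.12²)·0.25] / (σ√T) = (-0.0078 − 0.0029) / 0.0600 = -0.1789 ≈ -0.18
√T = √0.25 = 0.5000
φ(d₁) = φ(-0.18) = 0.3925
exp(−qT) = exp(−0.043·0.25) = 0.9893
vega = S·exp(−qT)·φ(d₁)·√T = 256·0.9893·0.3925·0.5000 = 49.7024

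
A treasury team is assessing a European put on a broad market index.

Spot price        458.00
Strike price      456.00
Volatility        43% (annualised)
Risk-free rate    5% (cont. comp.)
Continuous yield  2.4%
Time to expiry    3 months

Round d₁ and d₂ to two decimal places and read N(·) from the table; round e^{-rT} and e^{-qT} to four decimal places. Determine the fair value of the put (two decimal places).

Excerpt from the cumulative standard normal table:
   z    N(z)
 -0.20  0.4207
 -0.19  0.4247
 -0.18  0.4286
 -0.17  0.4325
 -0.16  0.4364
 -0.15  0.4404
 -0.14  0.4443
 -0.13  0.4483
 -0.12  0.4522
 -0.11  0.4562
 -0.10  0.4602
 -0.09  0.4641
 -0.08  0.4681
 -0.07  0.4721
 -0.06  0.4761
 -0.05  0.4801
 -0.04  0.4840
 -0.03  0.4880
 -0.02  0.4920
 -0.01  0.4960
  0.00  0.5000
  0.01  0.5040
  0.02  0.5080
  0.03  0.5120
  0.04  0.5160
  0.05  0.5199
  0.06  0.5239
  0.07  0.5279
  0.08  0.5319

T = 0.25;  σ√T = 0.2150
d₁ = [ln(458/456) + (0.05 − 0.024 + ½·0.43²)·0.25] / (σ√T) = (0.0044 + 0.0296) / 0.2150 = 0.1581 → 0.16
d₂ = 0.1581 − 0.2150 = -0.0569 → -0.06
e^(−qT) = e^(−0.024·0.25) = 0.9940;  e^(−rT) = e^(−0.05·0.25) = 0.9876
P = 456·0.9876·N(0.06) − 458·0.9940·N(-0.16) = 456·0.9876·0.5239 − 458·0.9940·0.4364 = 235.9361 − 198.6720 = 37.2641

37.26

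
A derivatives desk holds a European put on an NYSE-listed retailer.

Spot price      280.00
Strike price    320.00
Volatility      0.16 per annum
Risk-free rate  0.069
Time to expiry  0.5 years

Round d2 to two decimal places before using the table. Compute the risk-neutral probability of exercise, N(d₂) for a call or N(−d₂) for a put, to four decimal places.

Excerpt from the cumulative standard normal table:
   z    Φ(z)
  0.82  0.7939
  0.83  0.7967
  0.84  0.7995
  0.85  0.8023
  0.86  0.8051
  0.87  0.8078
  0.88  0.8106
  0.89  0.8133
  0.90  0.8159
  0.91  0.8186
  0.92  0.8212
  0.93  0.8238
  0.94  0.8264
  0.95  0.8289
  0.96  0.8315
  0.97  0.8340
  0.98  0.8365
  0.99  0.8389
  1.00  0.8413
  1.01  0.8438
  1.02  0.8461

σ√T = 0.16·√0.5 = 0.1131
d₁ = [ln(280/320) + (0.069 + 0.16²/2)·0.5] / 0.1131 = [-0.1335 + 0.0409] / 0.1131 = -0.8188 which rounds to -0.82
d₂ = d₁ − σ√T = -0.8188 − 0.1131 = -0.9319 which rounds to -0.93
Pr(exercise) under Q = N(−d₂) = N(0.93) = 0.8238

0.8238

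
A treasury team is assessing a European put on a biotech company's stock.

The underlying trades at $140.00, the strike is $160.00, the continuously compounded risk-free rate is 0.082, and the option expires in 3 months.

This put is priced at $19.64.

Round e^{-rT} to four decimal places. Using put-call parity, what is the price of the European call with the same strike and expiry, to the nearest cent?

$2.89

exp(−rT) = exp(−0.082·0.25) = 0.9797
Put-call parity: C − P = S − K·e^(−rT) = 140 − 160·0.9797 = 140 − 156.7520 = -16.7520
C = P + (C − P) = 19.64 + (-16.7520) = 2.8880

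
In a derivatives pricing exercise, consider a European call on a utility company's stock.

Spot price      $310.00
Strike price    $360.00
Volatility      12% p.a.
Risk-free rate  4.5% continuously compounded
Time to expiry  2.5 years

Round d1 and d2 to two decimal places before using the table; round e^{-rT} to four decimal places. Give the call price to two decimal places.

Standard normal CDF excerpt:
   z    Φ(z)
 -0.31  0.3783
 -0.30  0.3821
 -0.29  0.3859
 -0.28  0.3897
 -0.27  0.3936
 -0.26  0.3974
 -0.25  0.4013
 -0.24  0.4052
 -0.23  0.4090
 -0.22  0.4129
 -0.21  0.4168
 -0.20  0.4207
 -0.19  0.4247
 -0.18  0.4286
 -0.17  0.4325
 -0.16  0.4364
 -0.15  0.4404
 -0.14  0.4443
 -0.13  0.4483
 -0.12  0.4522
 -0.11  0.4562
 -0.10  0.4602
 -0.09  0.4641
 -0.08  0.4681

$18.52

T = 2.5;  σ√T = 0.1897
d₁ = [ln(310/360) + (0.045 + 0.12²/2)·2.5] / 0.1897 = [-0.1495 + 0.1305] / 0.1897 = -0.1003 → -0.10
d₂ = d₁ − σ√T = -0.1003 − 0.1897 = -0.2900 → -0.29
exp(−rT) = exp(−0.045·2.5) = 0.8936
N(d₁) = N(-0.10) = 0.4602;  N(d₂) = N(-0.29) = 0.3859
C = 310·0.4602 − 360·0.8936·0.3859 = 142.6620 − 124.1425 = 18.5195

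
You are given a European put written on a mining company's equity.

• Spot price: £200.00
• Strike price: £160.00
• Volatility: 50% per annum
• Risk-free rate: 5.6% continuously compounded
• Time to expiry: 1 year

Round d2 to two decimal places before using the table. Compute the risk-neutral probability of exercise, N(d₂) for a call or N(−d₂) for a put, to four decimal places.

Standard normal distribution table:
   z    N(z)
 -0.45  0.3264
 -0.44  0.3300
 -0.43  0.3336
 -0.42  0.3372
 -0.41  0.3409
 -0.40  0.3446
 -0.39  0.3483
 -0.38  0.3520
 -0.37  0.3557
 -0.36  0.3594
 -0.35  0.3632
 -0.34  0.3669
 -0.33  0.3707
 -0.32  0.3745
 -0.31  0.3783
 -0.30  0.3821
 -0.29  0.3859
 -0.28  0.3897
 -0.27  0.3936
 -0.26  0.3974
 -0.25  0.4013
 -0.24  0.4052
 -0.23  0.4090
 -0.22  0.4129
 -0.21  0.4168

0.3783

σ√T = 0.5 × 1.0000 = 0.5000
d₁ = [ln(200/160) + (0.056 + 0.5²/2)·1] / 0.5000 = [0.2231 + 0.1810] / 0.5000 = 0.8083 → 0.81
d₂ = d₁ − σ√T = 0.8083 − 0.5000 = 0.3083 → 0.31
Risk-neutral Pr[S_T < K] = N(−d₂) = N(-0.31) = 0.3783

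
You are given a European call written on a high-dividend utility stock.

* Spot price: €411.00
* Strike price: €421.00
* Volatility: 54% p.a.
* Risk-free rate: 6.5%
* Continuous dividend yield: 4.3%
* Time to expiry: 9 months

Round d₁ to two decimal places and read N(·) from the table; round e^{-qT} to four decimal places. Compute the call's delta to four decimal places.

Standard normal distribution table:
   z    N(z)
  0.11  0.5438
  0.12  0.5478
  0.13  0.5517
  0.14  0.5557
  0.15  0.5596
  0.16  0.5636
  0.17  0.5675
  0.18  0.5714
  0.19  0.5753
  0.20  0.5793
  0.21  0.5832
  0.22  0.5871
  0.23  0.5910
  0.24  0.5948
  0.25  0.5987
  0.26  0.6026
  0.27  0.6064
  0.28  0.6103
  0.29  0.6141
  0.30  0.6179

σ√T = 0.54·√0.75 = 0.4677
ln(S/K) + (r − q + σ²/2)T = ln(411/421) + (0.065 − 0.043 + 0.54²/2)·0.75 = -0.0240 + 0.1259 = 0.1018
d₁ = 0.1018 / 0.4677 = 0.2177 ≈ 0.22
N(d₁) = N(0.22) = 0.5871
Δ_call = e^(−qT)·N(d₁) = 0.9683·0.5871 = 0.5685

0.5685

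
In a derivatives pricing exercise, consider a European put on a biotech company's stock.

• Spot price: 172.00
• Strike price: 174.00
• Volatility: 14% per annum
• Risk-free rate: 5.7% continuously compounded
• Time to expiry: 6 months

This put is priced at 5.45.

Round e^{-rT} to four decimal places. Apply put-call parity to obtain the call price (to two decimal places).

8.34

exp(−rT) = exp(−0.057·0.5) = 0.9719
Put-call parity: C − P = S − K·e^(−rT) = 172 − 174·0.9719 = 172 − 169.1106 = 2.8894
C = P + (C − P) = 5.45 + (2.8894) = 8.3394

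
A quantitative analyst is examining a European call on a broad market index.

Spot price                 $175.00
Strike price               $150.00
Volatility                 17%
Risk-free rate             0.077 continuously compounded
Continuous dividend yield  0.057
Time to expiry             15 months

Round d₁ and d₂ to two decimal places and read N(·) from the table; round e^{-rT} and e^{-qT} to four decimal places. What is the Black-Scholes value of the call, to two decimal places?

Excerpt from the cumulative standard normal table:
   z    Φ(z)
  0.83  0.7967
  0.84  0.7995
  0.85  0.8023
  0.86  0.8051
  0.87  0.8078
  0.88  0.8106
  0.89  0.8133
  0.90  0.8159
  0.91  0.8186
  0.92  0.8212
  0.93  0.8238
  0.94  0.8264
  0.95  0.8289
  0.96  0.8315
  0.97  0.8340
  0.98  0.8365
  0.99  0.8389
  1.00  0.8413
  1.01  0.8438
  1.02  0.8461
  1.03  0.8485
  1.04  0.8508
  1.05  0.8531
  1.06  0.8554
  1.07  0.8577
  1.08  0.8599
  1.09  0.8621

σ√T = 0.17 × 1.1180 = 0.1901
d₁ = [ln(175/150) + (0.077 − 0.057 + ½·0.17²)·1.25] / (σ√T) = (0.1542 + 0.0431) / 0.1901 = 1.0376 ≈ 1.04
d₂ = 1.0376 − 0.1901 = 0.8475 ≈ 0.85
exp(−qT) = exp(−0.057·1.25) = 0.9312;  exp(−rT) = exp(−0.077·1.25) = 0.9082
C = 175·0.9312·N(1.04) − 150·0.9082·N(0.85) = 175·0.9312·0.8508 − 150·0.9082·0.8023 = 138.6464 − 109.2973 = 29.3490

$29.35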